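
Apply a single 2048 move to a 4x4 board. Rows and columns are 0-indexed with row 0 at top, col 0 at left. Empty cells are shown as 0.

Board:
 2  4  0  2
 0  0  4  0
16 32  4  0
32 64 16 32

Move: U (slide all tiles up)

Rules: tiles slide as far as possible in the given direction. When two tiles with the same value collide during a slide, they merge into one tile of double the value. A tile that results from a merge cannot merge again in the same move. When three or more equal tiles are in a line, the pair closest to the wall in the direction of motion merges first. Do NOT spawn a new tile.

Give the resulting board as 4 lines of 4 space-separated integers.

Answer:  2  4  8  2
16 32 16 32
32 64  0  0
 0  0  0  0

Derivation:
Slide up:
col 0: [2, 0, 16, 32] -> [2, 16, 32, 0]
col 1: [4, 0, 32, 64] -> [4, 32, 64, 0]
col 2: [0, 4, 4, 16] -> [8, 16, 0, 0]
col 3: [2, 0, 0, 32] -> [2, 32, 0, 0]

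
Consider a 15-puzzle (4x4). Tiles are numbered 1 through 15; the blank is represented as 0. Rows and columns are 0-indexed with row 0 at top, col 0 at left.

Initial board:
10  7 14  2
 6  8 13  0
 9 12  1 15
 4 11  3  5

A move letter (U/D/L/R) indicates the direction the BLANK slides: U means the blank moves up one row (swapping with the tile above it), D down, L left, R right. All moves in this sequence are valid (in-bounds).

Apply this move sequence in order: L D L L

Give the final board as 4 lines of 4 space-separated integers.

Answer: 10  7 14  2
 6  8  1 13
 0  9 12 15
 4 11  3  5

Derivation:
After move 1 (L):
10  7 14  2
 6  8  0 13
 9 12  1 15
 4 11  3  5

After move 2 (D):
10  7 14  2
 6  8  1 13
 9 12  0 15
 4 11  3  5

After move 3 (L):
10  7 14  2
 6  8  1 13
 9  0 12 15
 4 11  3  5

After move 4 (L):
10  7 14  2
 6  8  1 13
 0  9 12 15
 4 11  3  5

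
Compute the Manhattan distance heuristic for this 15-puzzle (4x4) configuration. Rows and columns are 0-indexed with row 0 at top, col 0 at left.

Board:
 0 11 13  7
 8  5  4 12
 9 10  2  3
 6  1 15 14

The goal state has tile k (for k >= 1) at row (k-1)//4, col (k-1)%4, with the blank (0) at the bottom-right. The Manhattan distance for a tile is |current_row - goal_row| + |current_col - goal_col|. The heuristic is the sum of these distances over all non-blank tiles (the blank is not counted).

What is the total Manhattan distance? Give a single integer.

Answer: 32

Derivation:
Tile 11: at (0,1), goal (2,2), distance |0-2|+|1-2| = 3
Tile 13: at (0,2), goal (3,0), distance |0-3|+|2-0| = 5
Tile 7: at (0,3), goal (1,2), distance |0-1|+|3-2| = 2
Tile 8: at (1,0), goal (1,3), distance |1-1|+|0-3| = 3
Tile 5: at (1,1), goal (1,0), distance |1-1|+|1-0| = 1
Tile 4: at (1,2), goal (0,3), distance |1-0|+|2-3| = 2
Tile 12: at (1,3), goal (2,3), distance |1-2|+|3-3| = 1
Tile 9: at (2,0), goal (2,0), distance |2-2|+|0-0| = 0
Tile 10: at (2,1), goal (2,1), distance |2-2|+|1-1| = 0
Tile 2: at (2,2), goal (0,1), distance |2-0|+|2-1| = 3
Tile 3: at (2,3), goal (0,2), distance |2-0|+|3-2| = 3
Tile 6: at (3,0), goal (1,1), distance |3-1|+|0-1| = 3
Tile 1: at (3,1), goal (0,0), distance |3-0|+|1-0| = 4
Tile 15: at (3,2), goal (3,2), distance |3-3|+|2-2| = 0
Tile 14: at (3,3), goal (3,1), distance |3-3|+|3-1| = 2
Sum: 3 + 5 + 2 + 3 + 1 + 2 + 1 + 0 + 0 + 3 + 3 + 3 + 4 + 0 + 2 = 32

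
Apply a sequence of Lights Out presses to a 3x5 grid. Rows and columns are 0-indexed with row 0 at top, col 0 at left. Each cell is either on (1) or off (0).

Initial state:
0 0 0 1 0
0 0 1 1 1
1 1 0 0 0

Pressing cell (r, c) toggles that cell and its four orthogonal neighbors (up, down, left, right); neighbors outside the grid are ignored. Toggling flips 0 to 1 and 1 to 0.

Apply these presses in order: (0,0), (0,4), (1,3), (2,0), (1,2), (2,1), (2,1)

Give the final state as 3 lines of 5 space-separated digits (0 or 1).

After press 1 at (0,0):
1 1 0 1 0
1 0 1 1 1
1 1 0 0 0

After press 2 at (0,4):
1 1 0 0 1
1 0 1 1 0
1 1 0 0 0

After press 3 at (1,3):
1 1 0 1 1
1 0 0 0 1
1 1 0 1 0

After press 4 at (2,0):
1 1 0 1 1
0 0 0 0 1
0 0 0 1 0

After press 5 at (1,2):
1 1 1 1 1
0 1 1 1 1
0 0 1 1 0

After press 6 at (2,1):
1 1 1 1 1
0 0 1 1 1
1 1 0 1 0

After press 7 at (2,1):
1 1 1 1 1
0 1 1 1 1
0 0 1 1 0

Answer: 1 1 1 1 1
0 1 1 1 1
0 0 1 1 0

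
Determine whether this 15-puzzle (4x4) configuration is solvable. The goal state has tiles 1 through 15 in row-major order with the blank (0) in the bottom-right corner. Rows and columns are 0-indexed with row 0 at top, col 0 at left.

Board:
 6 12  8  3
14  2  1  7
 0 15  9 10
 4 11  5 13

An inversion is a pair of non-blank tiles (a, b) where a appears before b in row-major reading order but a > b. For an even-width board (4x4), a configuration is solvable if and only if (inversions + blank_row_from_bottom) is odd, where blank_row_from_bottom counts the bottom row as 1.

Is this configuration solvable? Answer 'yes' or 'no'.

Inversions: 46
Blank is in row 2 (0-indexed from top), which is row 2 counting from the bottom (bottom = 1).
46 + 2 = 48, which is even, so the puzzle is not solvable.

Answer: no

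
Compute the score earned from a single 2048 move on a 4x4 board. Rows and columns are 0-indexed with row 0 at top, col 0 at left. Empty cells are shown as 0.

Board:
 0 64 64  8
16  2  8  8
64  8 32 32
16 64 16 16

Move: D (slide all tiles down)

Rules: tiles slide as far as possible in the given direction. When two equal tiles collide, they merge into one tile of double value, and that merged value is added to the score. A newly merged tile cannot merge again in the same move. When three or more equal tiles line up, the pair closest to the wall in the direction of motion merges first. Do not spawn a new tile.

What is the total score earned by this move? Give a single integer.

Answer: 16

Derivation:
Slide down:
col 0: [0, 16, 64, 16] -> [0, 16, 64, 16]  score +0 (running 0)
col 1: [64, 2, 8, 64] -> [64, 2, 8, 64]  score +0 (running 0)
col 2: [64, 8, 32, 16] -> [64, 8, 32, 16]  score +0 (running 0)
col 3: [8, 8, 32, 16] -> [0, 16, 32, 16]  score +16 (running 16)
Board after move:
 0 64 64  0
16  2  8 16
64  8 32 32
16 64 16 16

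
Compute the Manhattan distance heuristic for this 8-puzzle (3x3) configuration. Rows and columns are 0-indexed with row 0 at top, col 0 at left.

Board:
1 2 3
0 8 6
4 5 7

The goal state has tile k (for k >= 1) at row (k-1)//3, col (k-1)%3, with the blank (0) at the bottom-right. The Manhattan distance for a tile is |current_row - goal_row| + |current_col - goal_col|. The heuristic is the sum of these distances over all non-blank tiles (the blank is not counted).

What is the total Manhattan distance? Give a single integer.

Tile 1: at (0,0), goal (0,0), distance |0-0|+|0-0| = 0
Tile 2: at (0,1), goal (0,1), distance |0-0|+|1-1| = 0
Tile 3: at (0,2), goal (0,2), distance |0-0|+|2-2| = 0
Tile 8: at (1,1), goal (2,1), distance |1-2|+|1-1| = 1
Tile 6: at (1,2), goal (1,2), distance |1-1|+|2-2| = 0
Tile 4: at (2,0), goal (1,0), distance |2-1|+|0-0| = 1
Tile 5: at (2,1), goal (1,1), distance |2-1|+|1-1| = 1
Tile 7: at (2,2), goal (2,0), distance |2-2|+|2-0| = 2
Sum: 0 + 0 + 0 + 1 + 0 + 1 + 1 + 2 = 5

Answer: 5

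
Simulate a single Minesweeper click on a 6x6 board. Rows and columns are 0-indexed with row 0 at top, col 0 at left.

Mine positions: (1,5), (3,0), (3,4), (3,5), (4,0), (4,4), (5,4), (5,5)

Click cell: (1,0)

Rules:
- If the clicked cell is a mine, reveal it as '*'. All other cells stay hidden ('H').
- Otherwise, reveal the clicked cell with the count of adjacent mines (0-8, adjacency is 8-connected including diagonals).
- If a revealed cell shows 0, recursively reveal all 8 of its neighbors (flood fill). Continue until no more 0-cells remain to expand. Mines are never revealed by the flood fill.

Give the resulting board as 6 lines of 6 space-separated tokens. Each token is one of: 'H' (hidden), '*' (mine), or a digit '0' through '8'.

0 0 0 0 1 H
0 0 0 0 1 H
1 1 0 1 3 H
H 2 0 2 H H
H 2 0 3 H H
H 1 0 2 H H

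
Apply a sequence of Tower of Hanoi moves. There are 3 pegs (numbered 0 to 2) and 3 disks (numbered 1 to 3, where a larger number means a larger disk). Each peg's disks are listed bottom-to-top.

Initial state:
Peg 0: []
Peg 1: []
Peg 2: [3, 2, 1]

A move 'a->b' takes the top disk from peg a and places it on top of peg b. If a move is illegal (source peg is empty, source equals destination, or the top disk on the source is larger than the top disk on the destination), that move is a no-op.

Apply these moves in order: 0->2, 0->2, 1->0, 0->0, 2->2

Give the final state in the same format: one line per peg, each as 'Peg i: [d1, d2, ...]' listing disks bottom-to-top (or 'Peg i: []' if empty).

Answer: Peg 0: []
Peg 1: []
Peg 2: [3, 2, 1]

Derivation:
After move 1 (0->2):
Peg 0: []
Peg 1: []
Peg 2: [3, 2, 1]

After move 2 (0->2):
Peg 0: []
Peg 1: []
Peg 2: [3, 2, 1]

After move 3 (1->0):
Peg 0: []
Peg 1: []
Peg 2: [3, 2, 1]

After move 4 (0->0):
Peg 0: []
Peg 1: []
Peg 2: [3, 2, 1]

After move 5 (2->2):
Peg 0: []
Peg 1: []
Peg 2: [3, 2, 1]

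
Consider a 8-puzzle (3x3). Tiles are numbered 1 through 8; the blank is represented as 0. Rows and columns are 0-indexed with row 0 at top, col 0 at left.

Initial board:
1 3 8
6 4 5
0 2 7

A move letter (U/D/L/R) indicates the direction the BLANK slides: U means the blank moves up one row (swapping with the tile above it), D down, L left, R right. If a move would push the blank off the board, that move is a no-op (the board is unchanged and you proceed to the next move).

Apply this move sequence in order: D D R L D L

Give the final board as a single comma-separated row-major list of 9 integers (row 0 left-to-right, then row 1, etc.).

After move 1 (D):
1 3 8
6 4 5
0 2 7

After move 2 (D):
1 3 8
6 4 5
0 2 7

After move 3 (R):
1 3 8
6 4 5
2 0 7

After move 4 (L):
1 3 8
6 4 5
0 2 7

After move 5 (D):
1 3 8
6 4 5
0 2 7

After move 6 (L):
1 3 8
6 4 5
0 2 7

Answer: 1, 3, 8, 6, 4, 5, 0, 2, 7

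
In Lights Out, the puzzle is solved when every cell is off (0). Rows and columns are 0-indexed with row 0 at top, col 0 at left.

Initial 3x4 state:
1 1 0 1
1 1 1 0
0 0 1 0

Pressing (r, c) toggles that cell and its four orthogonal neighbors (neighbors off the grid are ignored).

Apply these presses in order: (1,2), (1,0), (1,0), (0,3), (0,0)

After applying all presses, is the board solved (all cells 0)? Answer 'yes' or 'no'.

After press 1 at (1,2):
1 1 1 1
1 0 0 1
0 0 0 0

After press 2 at (1,0):
0 1 1 1
0 1 0 1
1 0 0 0

After press 3 at (1,0):
1 1 1 1
1 0 0 1
0 0 0 0

After press 4 at (0,3):
1 1 0 0
1 0 0 0
0 0 0 0

After press 5 at (0,0):
0 0 0 0
0 0 0 0
0 0 0 0

Lights still on: 0

Answer: yes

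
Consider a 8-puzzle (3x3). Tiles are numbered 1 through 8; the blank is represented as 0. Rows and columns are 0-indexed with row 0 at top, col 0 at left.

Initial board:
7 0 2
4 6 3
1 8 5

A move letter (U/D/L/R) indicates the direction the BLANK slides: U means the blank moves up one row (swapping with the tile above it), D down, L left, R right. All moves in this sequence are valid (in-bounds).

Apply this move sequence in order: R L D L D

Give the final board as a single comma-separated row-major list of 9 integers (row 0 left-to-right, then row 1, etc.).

After move 1 (R):
7 2 0
4 6 3
1 8 5

After move 2 (L):
7 0 2
4 6 3
1 8 5

After move 3 (D):
7 6 2
4 0 3
1 8 5

After move 4 (L):
7 6 2
0 4 3
1 8 5

After move 5 (D):
7 6 2
1 4 3
0 8 5

Answer: 7, 6, 2, 1, 4, 3, 0, 8, 5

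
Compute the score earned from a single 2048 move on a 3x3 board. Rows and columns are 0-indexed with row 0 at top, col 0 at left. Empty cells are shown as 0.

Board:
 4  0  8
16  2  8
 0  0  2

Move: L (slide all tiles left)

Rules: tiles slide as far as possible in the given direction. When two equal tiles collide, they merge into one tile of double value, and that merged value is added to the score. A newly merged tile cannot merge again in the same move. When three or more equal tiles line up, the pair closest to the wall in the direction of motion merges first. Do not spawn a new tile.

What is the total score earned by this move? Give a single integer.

Slide left:
row 0: [4, 0, 8] -> [4, 8, 0]  score +0 (running 0)
row 1: [16, 2, 8] -> [16, 2, 8]  score +0 (running 0)
row 2: [0, 0, 2] -> [2, 0, 0]  score +0 (running 0)
Board after move:
 4  8  0
16  2  8
 2  0  0

Answer: 0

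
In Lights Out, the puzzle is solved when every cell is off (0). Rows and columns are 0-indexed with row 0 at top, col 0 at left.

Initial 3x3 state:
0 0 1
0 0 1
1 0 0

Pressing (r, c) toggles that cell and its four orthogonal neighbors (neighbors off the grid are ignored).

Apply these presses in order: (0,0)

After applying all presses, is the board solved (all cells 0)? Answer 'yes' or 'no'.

After press 1 at (0,0):
1 1 1
1 0 1
1 0 0

Lights still on: 6

Answer: no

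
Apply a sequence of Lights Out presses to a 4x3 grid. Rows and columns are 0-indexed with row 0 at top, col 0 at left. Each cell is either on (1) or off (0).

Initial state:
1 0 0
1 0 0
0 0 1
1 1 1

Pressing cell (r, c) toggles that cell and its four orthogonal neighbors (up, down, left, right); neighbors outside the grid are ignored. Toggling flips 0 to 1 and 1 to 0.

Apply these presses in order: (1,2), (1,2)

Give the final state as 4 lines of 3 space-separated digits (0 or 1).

After press 1 at (1,2):
1 0 1
1 1 1
0 0 0
1 1 1

After press 2 at (1,2):
1 0 0
1 0 0
0 0 1
1 1 1

Answer: 1 0 0
1 0 0
0 0 1
1 1 1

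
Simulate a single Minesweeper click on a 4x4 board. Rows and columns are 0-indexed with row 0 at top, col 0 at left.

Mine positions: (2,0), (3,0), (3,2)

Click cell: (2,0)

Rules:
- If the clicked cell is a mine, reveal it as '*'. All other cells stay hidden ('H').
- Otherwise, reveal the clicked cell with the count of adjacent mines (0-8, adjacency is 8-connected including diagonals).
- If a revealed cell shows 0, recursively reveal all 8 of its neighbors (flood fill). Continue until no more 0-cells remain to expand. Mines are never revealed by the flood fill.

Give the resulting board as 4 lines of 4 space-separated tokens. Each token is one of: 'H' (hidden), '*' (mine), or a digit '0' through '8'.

H H H H
H H H H
* H H H
H H H H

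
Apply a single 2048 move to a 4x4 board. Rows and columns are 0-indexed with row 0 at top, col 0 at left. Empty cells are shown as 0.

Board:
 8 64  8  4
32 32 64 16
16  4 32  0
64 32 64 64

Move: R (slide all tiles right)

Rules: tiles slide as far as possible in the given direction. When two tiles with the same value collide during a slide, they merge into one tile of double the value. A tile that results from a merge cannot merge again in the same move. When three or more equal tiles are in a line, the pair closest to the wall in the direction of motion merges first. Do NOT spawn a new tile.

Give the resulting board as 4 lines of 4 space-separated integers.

Answer:   8  64   8   4
  0  64  64  16
  0  16   4  32
  0  64  32 128

Derivation:
Slide right:
row 0: [8, 64, 8, 4] -> [8, 64, 8, 4]
row 1: [32, 32, 64, 16] -> [0, 64, 64, 16]
row 2: [16, 4, 32, 0] -> [0, 16, 4, 32]
row 3: [64, 32, 64, 64] -> [0, 64, 32, 128]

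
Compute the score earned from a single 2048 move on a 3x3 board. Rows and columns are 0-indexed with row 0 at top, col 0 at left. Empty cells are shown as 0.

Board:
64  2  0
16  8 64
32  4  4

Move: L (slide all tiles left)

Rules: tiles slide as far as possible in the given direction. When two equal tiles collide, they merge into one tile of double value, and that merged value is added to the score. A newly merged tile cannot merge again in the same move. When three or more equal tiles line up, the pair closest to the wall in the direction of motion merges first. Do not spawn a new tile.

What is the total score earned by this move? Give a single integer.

Slide left:
row 0: [64, 2, 0] -> [64, 2, 0]  score +0 (running 0)
row 1: [16, 8, 64] -> [16, 8, 64]  score +0 (running 0)
row 2: [32, 4, 4] -> [32, 8, 0]  score +8 (running 8)
Board after move:
64  2  0
16  8 64
32  8  0

Answer: 8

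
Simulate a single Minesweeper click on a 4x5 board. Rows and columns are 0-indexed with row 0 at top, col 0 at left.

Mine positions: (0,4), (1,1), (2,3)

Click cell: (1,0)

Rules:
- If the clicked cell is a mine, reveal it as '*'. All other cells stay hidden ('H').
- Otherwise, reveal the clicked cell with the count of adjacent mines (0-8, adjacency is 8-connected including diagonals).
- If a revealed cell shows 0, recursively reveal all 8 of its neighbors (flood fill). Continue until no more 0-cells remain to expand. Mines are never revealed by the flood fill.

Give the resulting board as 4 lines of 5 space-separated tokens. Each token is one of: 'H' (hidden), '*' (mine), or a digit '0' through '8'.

H H H H H
1 H H H H
H H H H H
H H H H H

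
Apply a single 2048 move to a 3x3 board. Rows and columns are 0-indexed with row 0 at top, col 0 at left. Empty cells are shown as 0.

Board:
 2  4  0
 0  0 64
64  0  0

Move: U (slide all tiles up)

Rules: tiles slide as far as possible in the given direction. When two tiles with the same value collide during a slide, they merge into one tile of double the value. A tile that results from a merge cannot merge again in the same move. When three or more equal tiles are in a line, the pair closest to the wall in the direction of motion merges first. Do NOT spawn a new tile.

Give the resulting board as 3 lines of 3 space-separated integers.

Answer:  2  4 64
64  0  0
 0  0  0

Derivation:
Slide up:
col 0: [2, 0, 64] -> [2, 64, 0]
col 1: [4, 0, 0] -> [4, 0, 0]
col 2: [0, 64, 0] -> [64, 0, 0]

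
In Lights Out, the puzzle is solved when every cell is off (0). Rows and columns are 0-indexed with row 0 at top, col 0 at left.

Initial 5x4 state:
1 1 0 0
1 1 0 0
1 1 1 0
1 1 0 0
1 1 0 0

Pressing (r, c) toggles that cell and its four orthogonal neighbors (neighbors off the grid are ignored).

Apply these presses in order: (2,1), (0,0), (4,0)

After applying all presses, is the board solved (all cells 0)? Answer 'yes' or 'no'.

Answer: yes

Derivation:
After press 1 at (2,1):
1 1 0 0
1 0 0 0
0 0 0 0
1 0 0 0
1 1 0 0

After press 2 at (0,0):
0 0 0 0
0 0 0 0
0 0 0 0
1 0 0 0
1 1 0 0

After press 3 at (4,0):
0 0 0 0
0 0 0 0
0 0 0 0
0 0 0 0
0 0 0 0

Lights still on: 0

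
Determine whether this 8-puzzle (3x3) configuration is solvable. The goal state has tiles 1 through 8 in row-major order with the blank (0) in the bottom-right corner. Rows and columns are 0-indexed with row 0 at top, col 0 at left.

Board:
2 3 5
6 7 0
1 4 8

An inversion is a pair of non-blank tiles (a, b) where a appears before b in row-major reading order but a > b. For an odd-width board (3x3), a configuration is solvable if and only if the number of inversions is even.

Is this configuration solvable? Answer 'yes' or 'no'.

Inversions (pairs i<j in row-major order where tile[i] > tile[j] > 0): 8
8 is even, so the puzzle is solvable.

Answer: yes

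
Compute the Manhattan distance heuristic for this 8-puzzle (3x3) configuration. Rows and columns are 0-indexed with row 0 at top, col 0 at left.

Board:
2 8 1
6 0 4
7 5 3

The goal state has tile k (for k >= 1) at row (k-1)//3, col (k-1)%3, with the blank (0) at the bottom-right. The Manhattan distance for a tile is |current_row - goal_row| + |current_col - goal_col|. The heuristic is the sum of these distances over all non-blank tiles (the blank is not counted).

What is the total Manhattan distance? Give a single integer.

Tile 2: (0,0)->(0,1) = 1
Tile 8: (0,1)->(2,1) = 2
Tile 1: (0,2)->(0,0) = 2
Tile 6: (1,0)->(1,2) = 2
Tile 4: (1,2)->(1,0) = 2
Tile 7: (2,0)->(2,0) = 0
Tile 5: (2,1)->(1,1) = 1
Tile 3: (2,2)->(0,2) = 2
Sum: 1 + 2 + 2 + 2 + 2 + 0 + 1 + 2 = 12

Answer: 12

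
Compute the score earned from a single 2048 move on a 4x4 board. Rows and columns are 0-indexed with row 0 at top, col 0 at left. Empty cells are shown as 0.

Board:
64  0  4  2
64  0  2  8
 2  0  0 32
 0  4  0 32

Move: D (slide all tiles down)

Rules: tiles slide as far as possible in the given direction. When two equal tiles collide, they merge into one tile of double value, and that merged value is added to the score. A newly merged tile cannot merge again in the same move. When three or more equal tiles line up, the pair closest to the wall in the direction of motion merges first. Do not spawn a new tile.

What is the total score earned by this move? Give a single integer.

Answer: 192

Derivation:
Slide down:
col 0: [64, 64, 2, 0] -> [0, 0, 128, 2]  score +128 (running 128)
col 1: [0, 0, 0, 4] -> [0, 0, 0, 4]  score +0 (running 128)
col 2: [4, 2, 0, 0] -> [0, 0, 4, 2]  score +0 (running 128)
col 3: [2, 8, 32, 32] -> [0, 2, 8, 64]  score +64 (running 192)
Board after move:
  0   0   0   0
  0   0   0   2
128   0   4   8
  2   4   2  64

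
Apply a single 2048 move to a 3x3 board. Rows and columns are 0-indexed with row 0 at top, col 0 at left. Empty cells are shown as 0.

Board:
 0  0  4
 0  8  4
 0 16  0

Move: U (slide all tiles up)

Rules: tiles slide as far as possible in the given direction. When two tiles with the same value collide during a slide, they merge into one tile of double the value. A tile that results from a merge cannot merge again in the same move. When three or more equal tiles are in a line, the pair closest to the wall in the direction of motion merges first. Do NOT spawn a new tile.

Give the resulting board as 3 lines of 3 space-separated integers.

Answer:  0  8  8
 0 16  0
 0  0  0

Derivation:
Slide up:
col 0: [0, 0, 0] -> [0, 0, 0]
col 1: [0, 8, 16] -> [8, 16, 0]
col 2: [4, 4, 0] -> [8, 0, 0]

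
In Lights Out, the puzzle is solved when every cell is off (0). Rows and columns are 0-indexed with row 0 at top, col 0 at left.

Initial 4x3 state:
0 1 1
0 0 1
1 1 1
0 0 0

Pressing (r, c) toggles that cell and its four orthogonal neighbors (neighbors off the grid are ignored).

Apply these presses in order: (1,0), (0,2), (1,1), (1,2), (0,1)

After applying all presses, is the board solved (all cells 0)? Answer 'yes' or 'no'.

After press 1 at (1,0):
1 1 1
1 1 1
0 1 1
0 0 0

After press 2 at (0,2):
1 0 0
1 1 0
0 1 1
0 0 0

After press 3 at (1,1):
1 1 0
0 0 1
0 0 1
0 0 0

After press 4 at (1,2):
1 1 1
0 1 0
0 0 0
0 0 0

After press 5 at (0,1):
0 0 0
0 0 0
0 0 0
0 0 0

Lights still on: 0

Answer: yes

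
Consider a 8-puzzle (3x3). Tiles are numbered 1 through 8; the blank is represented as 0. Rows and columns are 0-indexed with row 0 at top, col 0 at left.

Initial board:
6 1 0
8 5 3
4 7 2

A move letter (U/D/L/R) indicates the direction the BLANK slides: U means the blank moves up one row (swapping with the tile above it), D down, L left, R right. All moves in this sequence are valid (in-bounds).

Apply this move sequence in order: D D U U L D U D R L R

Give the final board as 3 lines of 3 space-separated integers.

Answer: 6 5 1
8 3 0
4 7 2

Derivation:
After move 1 (D):
6 1 3
8 5 0
4 7 2

After move 2 (D):
6 1 3
8 5 2
4 7 0

After move 3 (U):
6 1 3
8 5 0
4 7 2

After move 4 (U):
6 1 0
8 5 3
4 7 2

After move 5 (L):
6 0 1
8 5 3
4 7 2

After move 6 (D):
6 5 1
8 0 3
4 7 2

After move 7 (U):
6 0 1
8 5 3
4 7 2

After move 8 (D):
6 5 1
8 0 3
4 7 2

After move 9 (R):
6 5 1
8 3 0
4 7 2

After move 10 (L):
6 5 1
8 0 3
4 7 2

After move 11 (R):
6 5 1
8 3 0
4 7 2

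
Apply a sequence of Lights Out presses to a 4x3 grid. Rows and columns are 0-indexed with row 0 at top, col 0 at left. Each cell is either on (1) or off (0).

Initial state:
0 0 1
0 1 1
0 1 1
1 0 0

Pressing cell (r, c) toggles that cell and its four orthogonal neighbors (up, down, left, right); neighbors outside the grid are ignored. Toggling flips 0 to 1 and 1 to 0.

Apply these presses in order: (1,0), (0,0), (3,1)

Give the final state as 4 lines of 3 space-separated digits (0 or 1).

After press 1 at (1,0):
1 0 1
1 0 1
1 1 1
1 0 0

After press 2 at (0,0):
0 1 1
0 0 1
1 1 1
1 0 0

After press 3 at (3,1):
0 1 1
0 0 1
1 0 1
0 1 1

Answer: 0 1 1
0 0 1
1 0 1
0 1 1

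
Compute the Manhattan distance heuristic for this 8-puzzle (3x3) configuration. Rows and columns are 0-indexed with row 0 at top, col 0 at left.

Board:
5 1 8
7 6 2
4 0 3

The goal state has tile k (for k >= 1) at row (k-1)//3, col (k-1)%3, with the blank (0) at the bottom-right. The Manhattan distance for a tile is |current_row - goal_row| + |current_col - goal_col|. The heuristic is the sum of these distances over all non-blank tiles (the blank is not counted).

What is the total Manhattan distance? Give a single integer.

Answer: 13

Derivation:
Tile 5: at (0,0), goal (1,1), distance |0-1|+|0-1| = 2
Tile 1: at (0,1), goal (0,0), distance |0-0|+|1-0| = 1
Tile 8: at (0,2), goal (2,1), distance |0-2|+|2-1| = 3
Tile 7: at (1,0), goal (2,0), distance |1-2|+|0-0| = 1
Tile 6: at (1,1), goal (1,2), distance |1-1|+|1-2| = 1
Tile 2: at (1,2), goal (0,1), distance |1-0|+|2-1| = 2
Tile 4: at (2,0), goal (1,0), distance |2-1|+|0-0| = 1
Tile 3: at (2,2), goal (0,2), distance |2-0|+|2-2| = 2
Sum: 2 + 1 + 3 + 1 + 1 + 2 + 1 + 2 = 13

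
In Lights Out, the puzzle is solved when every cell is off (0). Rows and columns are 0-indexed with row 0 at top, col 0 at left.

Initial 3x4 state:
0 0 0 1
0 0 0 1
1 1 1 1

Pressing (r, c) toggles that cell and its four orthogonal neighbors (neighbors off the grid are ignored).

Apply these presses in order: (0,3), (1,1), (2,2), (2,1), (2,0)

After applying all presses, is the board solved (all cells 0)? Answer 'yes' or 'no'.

Answer: no

Derivation:
After press 1 at (0,3):
0 0 1 0
0 0 0 0
1 1 1 1

After press 2 at (1,1):
0 1 1 0
1 1 1 0
1 0 1 1

After press 3 at (2,2):
0 1 1 0
1 1 0 0
1 1 0 0

After press 4 at (2,1):
0 1 1 0
1 0 0 0
0 0 1 0

After press 5 at (2,0):
0 1 1 0
0 0 0 0
1 1 1 0

Lights still on: 5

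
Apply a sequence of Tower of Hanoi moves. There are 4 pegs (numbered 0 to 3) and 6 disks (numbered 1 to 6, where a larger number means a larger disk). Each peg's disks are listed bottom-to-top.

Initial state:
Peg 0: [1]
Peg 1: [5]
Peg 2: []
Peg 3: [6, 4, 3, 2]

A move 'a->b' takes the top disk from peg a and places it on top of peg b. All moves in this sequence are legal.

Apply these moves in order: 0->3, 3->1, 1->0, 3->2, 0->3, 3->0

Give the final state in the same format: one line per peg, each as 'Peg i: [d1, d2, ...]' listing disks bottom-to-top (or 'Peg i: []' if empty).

Answer: Peg 0: [1]
Peg 1: [5]
Peg 2: [2]
Peg 3: [6, 4, 3]

Derivation:
After move 1 (0->3):
Peg 0: []
Peg 1: [5]
Peg 2: []
Peg 3: [6, 4, 3, 2, 1]

After move 2 (3->1):
Peg 0: []
Peg 1: [5, 1]
Peg 2: []
Peg 3: [6, 4, 3, 2]

After move 3 (1->0):
Peg 0: [1]
Peg 1: [5]
Peg 2: []
Peg 3: [6, 4, 3, 2]

After move 4 (3->2):
Peg 0: [1]
Peg 1: [5]
Peg 2: [2]
Peg 3: [6, 4, 3]

After move 5 (0->3):
Peg 0: []
Peg 1: [5]
Peg 2: [2]
Peg 3: [6, 4, 3, 1]

After move 6 (3->0):
Peg 0: [1]
Peg 1: [5]
Peg 2: [2]
Peg 3: [6, 4, 3]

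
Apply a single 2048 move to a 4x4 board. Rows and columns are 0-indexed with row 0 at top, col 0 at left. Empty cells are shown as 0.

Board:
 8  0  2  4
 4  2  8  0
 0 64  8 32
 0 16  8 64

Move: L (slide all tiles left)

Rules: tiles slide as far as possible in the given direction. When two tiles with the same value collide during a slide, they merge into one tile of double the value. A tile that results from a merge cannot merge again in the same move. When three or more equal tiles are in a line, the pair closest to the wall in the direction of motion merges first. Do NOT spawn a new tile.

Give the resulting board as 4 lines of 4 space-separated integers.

Answer:  8  2  4  0
 4  2  8  0
64  8 32  0
16  8 64  0

Derivation:
Slide left:
row 0: [8, 0, 2, 4] -> [8, 2, 4, 0]
row 1: [4, 2, 8, 0] -> [4, 2, 8, 0]
row 2: [0, 64, 8, 32] -> [64, 8, 32, 0]
row 3: [0, 16, 8, 64] -> [16, 8, 64, 0]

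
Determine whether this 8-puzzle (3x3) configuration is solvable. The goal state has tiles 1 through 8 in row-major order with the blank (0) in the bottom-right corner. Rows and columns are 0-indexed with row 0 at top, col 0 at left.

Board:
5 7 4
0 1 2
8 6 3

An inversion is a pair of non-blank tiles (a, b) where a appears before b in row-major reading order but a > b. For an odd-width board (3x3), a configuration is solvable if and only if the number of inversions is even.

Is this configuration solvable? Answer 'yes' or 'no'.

Answer: no

Derivation:
Inversions (pairs i<j in row-major order where tile[i] > tile[j] > 0): 15
15 is odd, so the puzzle is not solvable.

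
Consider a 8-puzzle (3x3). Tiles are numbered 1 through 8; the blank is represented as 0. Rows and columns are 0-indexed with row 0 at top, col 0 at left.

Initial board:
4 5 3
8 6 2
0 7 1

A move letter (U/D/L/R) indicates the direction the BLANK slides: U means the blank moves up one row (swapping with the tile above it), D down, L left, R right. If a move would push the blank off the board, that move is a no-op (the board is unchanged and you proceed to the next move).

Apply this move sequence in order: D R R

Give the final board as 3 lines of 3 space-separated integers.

After move 1 (D):
4 5 3
8 6 2
0 7 1

After move 2 (R):
4 5 3
8 6 2
7 0 1

After move 3 (R):
4 5 3
8 6 2
7 1 0

Answer: 4 5 3
8 6 2
7 1 0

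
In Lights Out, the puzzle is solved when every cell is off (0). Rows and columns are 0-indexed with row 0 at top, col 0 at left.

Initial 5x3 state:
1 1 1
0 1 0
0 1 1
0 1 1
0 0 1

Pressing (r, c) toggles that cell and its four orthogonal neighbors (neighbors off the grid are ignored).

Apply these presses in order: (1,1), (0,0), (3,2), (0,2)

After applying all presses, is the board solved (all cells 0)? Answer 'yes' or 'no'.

After press 1 at (1,1):
1 0 1
1 0 1
0 0 1
0 1 1
0 0 1

After press 2 at (0,0):
0 1 1
0 0 1
0 0 1
0 1 1
0 0 1

After press 3 at (3,2):
0 1 1
0 0 1
0 0 0
0 0 0
0 0 0

After press 4 at (0,2):
0 0 0
0 0 0
0 0 0
0 0 0
0 0 0

Lights still on: 0

Answer: yes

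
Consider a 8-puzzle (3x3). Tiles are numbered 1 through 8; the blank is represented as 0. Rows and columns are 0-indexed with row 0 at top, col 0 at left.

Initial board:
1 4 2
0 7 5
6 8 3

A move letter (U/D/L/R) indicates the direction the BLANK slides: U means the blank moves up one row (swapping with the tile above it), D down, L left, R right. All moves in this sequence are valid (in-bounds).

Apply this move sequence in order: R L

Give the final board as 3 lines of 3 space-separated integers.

After move 1 (R):
1 4 2
7 0 5
6 8 3

After move 2 (L):
1 4 2
0 7 5
6 8 3

Answer: 1 4 2
0 7 5
6 8 3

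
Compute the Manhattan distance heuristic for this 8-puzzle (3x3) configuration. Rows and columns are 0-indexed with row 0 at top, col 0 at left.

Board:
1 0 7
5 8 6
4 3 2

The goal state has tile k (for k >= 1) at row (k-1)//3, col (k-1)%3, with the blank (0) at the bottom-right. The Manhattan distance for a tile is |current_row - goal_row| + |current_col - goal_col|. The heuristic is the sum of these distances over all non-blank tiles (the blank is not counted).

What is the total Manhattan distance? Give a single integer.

Answer: 13

Derivation:
Tile 1: at (0,0), goal (0,0), distance |0-0|+|0-0| = 0
Tile 7: at (0,2), goal (2,0), distance |0-2|+|2-0| = 4
Tile 5: at (1,0), goal (1,1), distance |1-1|+|0-1| = 1
Tile 8: at (1,1), goal (2,1), distance |1-2|+|1-1| = 1
Tile 6: at (1,2), goal (1,2), distance |1-1|+|2-2| = 0
Tile 4: at (2,0), goal (1,0), distance |2-1|+|0-0| = 1
Tile 3: at (2,1), goal (0,2), distance |2-0|+|1-2| = 3
Tile 2: at (2,2), goal (0,1), distance |2-0|+|2-1| = 3
Sum: 0 + 4 + 1 + 1 + 0 + 1 + 3 + 3 = 13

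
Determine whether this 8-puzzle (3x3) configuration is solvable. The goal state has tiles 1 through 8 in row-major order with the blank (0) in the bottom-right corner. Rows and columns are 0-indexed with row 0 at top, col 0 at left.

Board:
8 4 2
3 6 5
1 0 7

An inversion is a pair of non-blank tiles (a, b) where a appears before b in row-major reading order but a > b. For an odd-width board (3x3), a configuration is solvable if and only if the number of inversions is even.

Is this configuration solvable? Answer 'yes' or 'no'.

Answer: no

Derivation:
Inversions (pairs i<j in row-major order where tile[i] > tile[j] > 0): 15
15 is odd, so the puzzle is not solvable.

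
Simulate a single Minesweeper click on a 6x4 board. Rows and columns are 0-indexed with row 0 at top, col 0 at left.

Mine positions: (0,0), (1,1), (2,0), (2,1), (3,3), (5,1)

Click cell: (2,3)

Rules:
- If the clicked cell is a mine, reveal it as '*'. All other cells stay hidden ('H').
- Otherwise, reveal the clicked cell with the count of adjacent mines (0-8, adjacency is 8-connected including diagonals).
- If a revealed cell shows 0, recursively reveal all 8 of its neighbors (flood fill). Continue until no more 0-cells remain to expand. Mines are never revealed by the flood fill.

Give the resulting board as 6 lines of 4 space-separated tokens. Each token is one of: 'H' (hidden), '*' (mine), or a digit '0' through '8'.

H H H H
H H H H
H H H 1
H H H H
H H H H
H H H H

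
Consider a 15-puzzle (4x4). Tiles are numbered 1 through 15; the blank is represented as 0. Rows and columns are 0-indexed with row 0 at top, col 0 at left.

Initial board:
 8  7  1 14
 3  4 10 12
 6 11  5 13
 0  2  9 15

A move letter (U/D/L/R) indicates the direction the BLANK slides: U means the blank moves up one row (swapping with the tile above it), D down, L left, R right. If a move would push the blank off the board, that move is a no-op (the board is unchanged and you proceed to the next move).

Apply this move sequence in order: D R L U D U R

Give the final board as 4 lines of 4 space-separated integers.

Answer:  8  7  1 14
 3  4 10 12
11  0  5 13
 6  2  9 15

Derivation:
After move 1 (D):
 8  7  1 14
 3  4 10 12
 6 11  5 13
 0  2  9 15

After move 2 (R):
 8  7  1 14
 3  4 10 12
 6 11  5 13
 2  0  9 15

After move 3 (L):
 8  7  1 14
 3  4 10 12
 6 11  5 13
 0  2  9 15

After move 4 (U):
 8  7  1 14
 3  4 10 12
 0 11  5 13
 6  2  9 15

After move 5 (D):
 8  7  1 14
 3  4 10 12
 6 11  5 13
 0  2  9 15

After move 6 (U):
 8  7  1 14
 3  4 10 12
 0 11  5 13
 6  2  9 15

After move 7 (R):
 8  7  1 14
 3  4 10 12
11  0  5 13
 6  2  9 15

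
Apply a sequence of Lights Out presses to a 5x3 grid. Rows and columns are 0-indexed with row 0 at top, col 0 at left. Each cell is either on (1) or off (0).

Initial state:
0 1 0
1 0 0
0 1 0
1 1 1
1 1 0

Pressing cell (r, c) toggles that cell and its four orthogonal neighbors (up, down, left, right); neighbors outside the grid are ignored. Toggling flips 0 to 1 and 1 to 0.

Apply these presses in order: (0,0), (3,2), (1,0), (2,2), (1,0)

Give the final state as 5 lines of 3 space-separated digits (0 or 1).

Answer: 1 0 0
0 0 1
0 0 0
1 0 1
1 1 1

Derivation:
After press 1 at (0,0):
1 0 0
0 0 0
0 1 0
1 1 1
1 1 0

After press 2 at (3,2):
1 0 0
0 0 0
0 1 1
1 0 0
1 1 1

After press 3 at (1,0):
0 0 0
1 1 0
1 1 1
1 0 0
1 1 1

After press 4 at (2,2):
0 0 0
1 1 1
1 0 0
1 0 1
1 1 1

After press 5 at (1,0):
1 0 0
0 0 1
0 0 0
1 0 1
1 1 1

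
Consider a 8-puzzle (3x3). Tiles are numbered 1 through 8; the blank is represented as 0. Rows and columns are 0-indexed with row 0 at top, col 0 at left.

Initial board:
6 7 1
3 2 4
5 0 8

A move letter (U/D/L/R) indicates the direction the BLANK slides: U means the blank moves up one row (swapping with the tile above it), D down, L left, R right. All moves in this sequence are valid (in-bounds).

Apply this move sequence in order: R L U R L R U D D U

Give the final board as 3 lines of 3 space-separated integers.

Answer: 6 7 1
3 4 0
5 2 8

Derivation:
After move 1 (R):
6 7 1
3 2 4
5 8 0

After move 2 (L):
6 7 1
3 2 4
5 0 8

After move 3 (U):
6 7 1
3 0 4
5 2 8

After move 4 (R):
6 7 1
3 4 0
5 2 8

After move 5 (L):
6 7 1
3 0 4
5 2 8

After move 6 (R):
6 7 1
3 4 0
5 2 8

After move 7 (U):
6 7 0
3 4 1
5 2 8

After move 8 (D):
6 7 1
3 4 0
5 2 8

After move 9 (D):
6 7 1
3 4 8
5 2 0

After move 10 (U):
6 7 1
3 4 0
5 2 8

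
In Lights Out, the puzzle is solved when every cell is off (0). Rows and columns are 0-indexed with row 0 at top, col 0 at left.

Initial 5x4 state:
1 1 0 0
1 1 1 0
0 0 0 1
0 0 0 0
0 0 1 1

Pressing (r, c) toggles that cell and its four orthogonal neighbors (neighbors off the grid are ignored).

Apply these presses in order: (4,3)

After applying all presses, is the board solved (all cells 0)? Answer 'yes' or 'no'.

After press 1 at (4,3):
1 1 0 0
1 1 1 0
0 0 0 1
0 0 0 1
0 0 0 0

Lights still on: 7

Answer: no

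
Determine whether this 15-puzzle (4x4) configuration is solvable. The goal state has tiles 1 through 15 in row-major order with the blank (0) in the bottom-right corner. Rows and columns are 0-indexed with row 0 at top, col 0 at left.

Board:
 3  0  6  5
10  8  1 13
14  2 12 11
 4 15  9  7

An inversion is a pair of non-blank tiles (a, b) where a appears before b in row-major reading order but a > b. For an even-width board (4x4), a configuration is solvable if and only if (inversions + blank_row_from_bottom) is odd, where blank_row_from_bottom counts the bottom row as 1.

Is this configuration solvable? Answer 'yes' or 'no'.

Inversions: 41
Blank is in row 0 (0-indexed from top), which is row 4 counting from the bottom (bottom = 1).
41 + 4 = 45, which is odd, so the puzzle is solvable.

Answer: yes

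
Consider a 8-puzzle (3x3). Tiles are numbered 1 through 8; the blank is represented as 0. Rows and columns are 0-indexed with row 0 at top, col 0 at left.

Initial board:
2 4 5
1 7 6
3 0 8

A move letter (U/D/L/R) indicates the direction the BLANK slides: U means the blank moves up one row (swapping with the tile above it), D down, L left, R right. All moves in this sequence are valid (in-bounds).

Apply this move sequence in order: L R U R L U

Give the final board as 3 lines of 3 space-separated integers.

Answer: 2 0 5
1 4 6
3 7 8

Derivation:
After move 1 (L):
2 4 5
1 7 6
0 3 8

After move 2 (R):
2 4 5
1 7 6
3 0 8

After move 3 (U):
2 4 5
1 0 6
3 7 8

After move 4 (R):
2 4 5
1 6 0
3 7 8

After move 5 (L):
2 4 5
1 0 6
3 7 8

After move 6 (U):
2 0 5
1 4 6
3 7 8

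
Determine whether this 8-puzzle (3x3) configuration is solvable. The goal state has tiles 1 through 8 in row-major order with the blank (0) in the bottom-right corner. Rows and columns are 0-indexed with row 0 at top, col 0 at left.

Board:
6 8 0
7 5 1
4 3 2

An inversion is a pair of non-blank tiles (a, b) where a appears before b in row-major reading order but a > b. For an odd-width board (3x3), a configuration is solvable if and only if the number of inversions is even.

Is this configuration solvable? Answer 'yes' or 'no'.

Inversions (pairs i<j in row-major order where tile[i] > tile[j] > 0): 23
23 is odd, so the puzzle is not solvable.

Answer: no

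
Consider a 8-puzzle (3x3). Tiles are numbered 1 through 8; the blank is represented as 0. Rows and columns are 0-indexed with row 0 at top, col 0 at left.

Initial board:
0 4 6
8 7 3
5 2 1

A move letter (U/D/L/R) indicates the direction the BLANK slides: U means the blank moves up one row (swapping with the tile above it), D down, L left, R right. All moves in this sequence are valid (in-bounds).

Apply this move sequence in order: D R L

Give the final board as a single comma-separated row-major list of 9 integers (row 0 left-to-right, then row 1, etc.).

After move 1 (D):
8 4 6
0 7 3
5 2 1

After move 2 (R):
8 4 6
7 0 3
5 2 1

After move 3 (L):
8 4 6
0 7 3
5 2 1

Answer: 8, 4, 6, 0, 7, 3, 5, 2, 1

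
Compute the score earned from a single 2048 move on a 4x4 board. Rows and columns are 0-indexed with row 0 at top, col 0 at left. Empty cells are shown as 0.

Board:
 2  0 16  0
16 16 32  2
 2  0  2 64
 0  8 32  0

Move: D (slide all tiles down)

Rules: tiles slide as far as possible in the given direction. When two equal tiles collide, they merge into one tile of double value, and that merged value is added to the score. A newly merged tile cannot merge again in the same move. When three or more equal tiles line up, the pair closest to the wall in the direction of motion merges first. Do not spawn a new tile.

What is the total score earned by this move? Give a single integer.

Slide down:
col 0: [2, 16, 2, 0] -> [0, 2, 16, 2]  score +0 (running 0)
col 1: [0, 16, 0, 8] -> [0, 0, 16, 8]  score +0 (running 0)
col 2: [16, 32, 2, 32] -> [16, 32, 2, 32]  score +0 (running 0)
col 3: [0, 2, 64, 0] -> [0, 0, 2, 64]  score +0 (running 0)
Board after move:
 0  0 16  0
 2  0 32  0
16 16  2  2
 2  8 32 64

Answer: 0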